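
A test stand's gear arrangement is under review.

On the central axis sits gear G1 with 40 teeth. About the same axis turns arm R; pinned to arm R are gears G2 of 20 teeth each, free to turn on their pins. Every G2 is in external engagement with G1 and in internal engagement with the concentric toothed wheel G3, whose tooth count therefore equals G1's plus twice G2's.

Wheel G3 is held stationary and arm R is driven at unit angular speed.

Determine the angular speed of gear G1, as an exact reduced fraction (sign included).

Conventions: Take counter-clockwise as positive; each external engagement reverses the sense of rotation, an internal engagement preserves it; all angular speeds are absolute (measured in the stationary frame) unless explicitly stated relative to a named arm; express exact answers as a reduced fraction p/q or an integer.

3

class = planetary set [G3 = 40+2·20 = 80; Willis about the carrier]
ring teeth: 40 + 2·20 = 80
40(ω_sun−ω_arm) = −80(ω_ring−ω_arm),  ω_ring = 0, ω_arm = 1
ω_sun = 1 − (80/40)(0−1) = 3
exact speed ratio = 3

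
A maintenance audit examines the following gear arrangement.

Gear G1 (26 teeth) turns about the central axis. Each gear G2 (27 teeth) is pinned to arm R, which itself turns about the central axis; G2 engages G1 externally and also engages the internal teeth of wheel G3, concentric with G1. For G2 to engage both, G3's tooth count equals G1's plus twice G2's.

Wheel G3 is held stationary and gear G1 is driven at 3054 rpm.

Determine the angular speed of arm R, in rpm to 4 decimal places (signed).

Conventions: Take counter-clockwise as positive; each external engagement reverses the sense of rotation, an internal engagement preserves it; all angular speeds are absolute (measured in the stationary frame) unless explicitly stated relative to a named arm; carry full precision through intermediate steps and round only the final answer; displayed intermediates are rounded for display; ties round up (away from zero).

+749.0943 rpm

planetary set (26T centre, 27T on arm, 80T internal) — Willis relation
normalise by the input: solve with ω_sun = 1, then scale by 3054 rpm
ring teeth: 26 + 2·27 = 80
26(ω_sun−ω_arm) = −80(ω_ring−ω_arm),  ω_ring = 0, ω_sun = 1
26(1−ω_arm) = −80(0−ω_arm)  ⇒  106·ω_arm = 26  ⇒  ω_arm = 13/53
scale: ω_arm = 13/53 × 3054 rpm = +749.0943 rpm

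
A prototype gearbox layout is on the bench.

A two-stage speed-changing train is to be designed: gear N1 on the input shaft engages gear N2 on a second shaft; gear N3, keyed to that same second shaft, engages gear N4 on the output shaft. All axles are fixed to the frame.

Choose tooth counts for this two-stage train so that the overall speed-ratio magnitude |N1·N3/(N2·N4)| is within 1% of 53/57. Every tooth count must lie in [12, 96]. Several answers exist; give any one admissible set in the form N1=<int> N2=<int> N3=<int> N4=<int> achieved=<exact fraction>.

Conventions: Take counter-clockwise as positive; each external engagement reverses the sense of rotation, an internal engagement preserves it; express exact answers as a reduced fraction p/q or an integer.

N1=12 N2=57 N3=53 N4=12 achieved=53/57

class = fixed-axis compound train [2-stage, 53/57 wanted]
target = 53/57 in lowest terms: an exact hit needs N1·N3 = k·53 and N2·N4 = k·57 for one integer k, every count in [12, 96]; additionally prefer no 1:1 stage (N1 ≠ N2, N3 ≠ N4)
k = 1…11: no 1:1-free in-range split of k·53 and k·57 into factor pairs; take k = 12
k = 12: N1·N3 = 636 = 12·53, N2·N4 = 684 = 57·12
achieved = 12·53/(57·12) = 53/57; |achieved − target| = 0 ≤ 53/5700 ✓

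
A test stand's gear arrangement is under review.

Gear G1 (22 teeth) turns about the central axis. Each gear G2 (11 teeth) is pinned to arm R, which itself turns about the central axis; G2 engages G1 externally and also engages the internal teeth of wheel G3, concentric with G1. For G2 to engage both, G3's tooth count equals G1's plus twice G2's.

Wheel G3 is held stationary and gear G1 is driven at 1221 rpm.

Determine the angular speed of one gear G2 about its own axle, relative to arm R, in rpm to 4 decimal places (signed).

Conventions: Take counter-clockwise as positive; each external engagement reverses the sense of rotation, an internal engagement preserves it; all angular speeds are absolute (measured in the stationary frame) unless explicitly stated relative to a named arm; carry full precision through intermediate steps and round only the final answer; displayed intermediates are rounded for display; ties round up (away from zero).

-1628.0000 rpm

recognized (axles ride arm R): planetary set, 22/11/44 teeth
normalise by the input: solve with ω_sun = 1, then scale by 1221 rpm
ring teeth: 22 + 2·11 = 44
22(ω_sun−ω_arm) = −44(ω_ring−ω_arm),  ω_ring = 0, ω_sun = 1
22(1−ω_arm) = −44(0−ω_arm)  ⇒  66·ω_arm = 22  ⇒  ω_arm = 1/3
sun–planet mesh: 22·(1−1/3) = −11·(ω_p−ω_arm)  ⇒  ω_p−ω_arm = -4/3
scale: ω_p−ω_arm = -4/3 × 1221 rpm = -1628.0000 rpm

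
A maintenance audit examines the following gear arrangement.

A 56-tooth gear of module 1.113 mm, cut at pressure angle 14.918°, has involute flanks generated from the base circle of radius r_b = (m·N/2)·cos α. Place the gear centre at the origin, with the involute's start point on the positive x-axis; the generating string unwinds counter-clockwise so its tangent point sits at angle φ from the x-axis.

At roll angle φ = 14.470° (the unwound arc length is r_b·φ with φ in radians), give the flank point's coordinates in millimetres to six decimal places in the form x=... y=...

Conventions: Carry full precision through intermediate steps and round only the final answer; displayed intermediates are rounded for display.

topology: single-mesh involute geometry — m = 1.113, N = 56
pitch radius r_p = m·N/2 = 1.113·56/2 = 31.164000
base radius r_b = r_p·cos α = 31.164000·cos 14.918° = 30.113625
roll angle φ = 14.470° = 0.25254914 rad
x = r_b·(cos φ + φ·sin φ) = 31.058706
y = r_b·(sin φ − φ·cos φ) = 0.160660

x=31.058706 y=0.160660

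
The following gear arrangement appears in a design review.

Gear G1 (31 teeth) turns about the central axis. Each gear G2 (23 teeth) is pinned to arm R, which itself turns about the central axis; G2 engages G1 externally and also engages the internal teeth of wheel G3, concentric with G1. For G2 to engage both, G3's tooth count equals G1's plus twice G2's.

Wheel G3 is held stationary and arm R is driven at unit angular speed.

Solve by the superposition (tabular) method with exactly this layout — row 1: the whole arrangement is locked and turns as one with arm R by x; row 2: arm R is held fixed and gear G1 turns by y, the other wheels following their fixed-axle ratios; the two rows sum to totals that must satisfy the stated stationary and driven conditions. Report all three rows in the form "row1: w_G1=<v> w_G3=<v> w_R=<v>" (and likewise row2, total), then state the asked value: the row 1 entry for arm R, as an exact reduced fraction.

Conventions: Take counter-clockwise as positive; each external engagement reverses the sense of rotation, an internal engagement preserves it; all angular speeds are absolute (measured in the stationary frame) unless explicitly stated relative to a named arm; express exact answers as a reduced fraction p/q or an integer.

topology: planetary set — G1 31T / G2 23T / G3 77T, arm = carrier (Willis)
superposition row 1 [locked train]: every member turns x
row 2 — arm fixed, fixed-axis ratios: sun y, ring −(31/77)·y, arm 0
boundary: total ω_ring = x − (31/77)·y = 0 and total ω_arm = x = 1  ⇒  y = 77/31, x = 1
row 2 ring = −(31/77)·77/31 = -1
totals (row 1 + row 2): sun 1 + 77/31 = 108/31, ring 1 + (-1) = 0, arm 1 + 0 = 1
asked cell (row1, arm) = 1

row1: w_G1=1 w_G3=1 w_R=1
row2: w_G1=77/31 w_G3=-1 w_R=0
total: w_G1=108/31 w_G3=0 w_R=1
asked value: 1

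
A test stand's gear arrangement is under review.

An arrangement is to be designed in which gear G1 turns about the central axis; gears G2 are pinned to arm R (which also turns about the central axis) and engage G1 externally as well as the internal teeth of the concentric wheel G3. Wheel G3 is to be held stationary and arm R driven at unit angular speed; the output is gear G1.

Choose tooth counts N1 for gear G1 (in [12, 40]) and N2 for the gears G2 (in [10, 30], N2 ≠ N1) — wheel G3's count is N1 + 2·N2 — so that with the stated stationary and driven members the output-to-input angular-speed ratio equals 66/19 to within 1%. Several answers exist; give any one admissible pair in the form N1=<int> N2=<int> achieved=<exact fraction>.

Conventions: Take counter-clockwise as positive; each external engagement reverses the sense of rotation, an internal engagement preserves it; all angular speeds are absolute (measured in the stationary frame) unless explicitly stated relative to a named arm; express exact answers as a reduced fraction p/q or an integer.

N1=19 N2=14 achieved=66/19

topology: planetary set — design target 66/19, arm = carrier (Willis)
Willis with ω_ring = 0: ω_sun/ω_arm = (N1+N3)/N1; set equal to 66/19  ⇒  N3/N1 = 66/19 − 1 = 47/19
N3 = N1 + 2·N2  ⇒  N2/N1 = (N3/N1 − 1)/2 = (47/19 − 1)/2 = 14/19
smallest multiple with N1 ≥ 12 and N2 ≥ 10: k = 1  ⇒  N1 = 1·19 = 19, N2 = 1·14 = 14 (N1 ≤ 40, N2 ≤ 30, N2 ≠ N1 ✓), N3 = 19 + 2·14 = 47
check: (N1+N3)/N1 with N1 = 19, N3 = 47 gives 66/19; |achieved − target| = 0 ≤ 33/950 ✓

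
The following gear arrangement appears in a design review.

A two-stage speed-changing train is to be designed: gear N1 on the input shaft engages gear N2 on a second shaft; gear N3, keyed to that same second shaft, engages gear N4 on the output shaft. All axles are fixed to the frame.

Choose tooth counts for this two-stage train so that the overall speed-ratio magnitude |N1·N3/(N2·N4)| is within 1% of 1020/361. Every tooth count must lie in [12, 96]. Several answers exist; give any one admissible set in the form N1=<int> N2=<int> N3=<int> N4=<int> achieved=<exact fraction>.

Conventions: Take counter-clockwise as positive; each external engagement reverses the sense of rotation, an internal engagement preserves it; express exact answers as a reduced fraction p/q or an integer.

N1=12 N2=19 N3=85 N4=19 achieved=1020/361

design class (target 1020/361): fixed-axis compound train
target = 1020/361 in lowest terms: an exact hit needs N1·N3 = k·1020 and N2·N4 = k·361 for one integer k, every count in [12, 96]; additionally prefer no 1:1 stage (N1 ≠ N2, N3 ≠ N4)
k = 1: N1·N3 = 1020 = 12·85, N2·N4 = 361 = 19·19
achieved = 12·85/(19·19) = 1020/361; |achieved − target| = 0 ≤ 51/1805 ✓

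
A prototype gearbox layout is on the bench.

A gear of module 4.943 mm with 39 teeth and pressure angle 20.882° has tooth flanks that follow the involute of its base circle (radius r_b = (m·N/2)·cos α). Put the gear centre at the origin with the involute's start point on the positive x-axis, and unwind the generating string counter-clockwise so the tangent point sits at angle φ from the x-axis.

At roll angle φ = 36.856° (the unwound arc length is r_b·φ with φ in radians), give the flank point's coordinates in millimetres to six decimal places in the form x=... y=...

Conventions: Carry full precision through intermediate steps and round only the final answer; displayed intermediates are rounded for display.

recognized (one wheel, involute flank): single-mesh tooth geometry, m = 4.943, N = 39
pitch radius r_p = m·N/2 = 4.943·39/2 = 96.388500
base radius r_b = r_p·cos α = 96.388500·cos 20.882° = 90.057366
roll angle φ = 36.856° = 0.64325855 rad
x = r_b·(cos φ + φ·sin φ) = 106.805857
y = r_b·(sin φ − φ·cos φ) = 7.664377

x=106.805857 y=7.664377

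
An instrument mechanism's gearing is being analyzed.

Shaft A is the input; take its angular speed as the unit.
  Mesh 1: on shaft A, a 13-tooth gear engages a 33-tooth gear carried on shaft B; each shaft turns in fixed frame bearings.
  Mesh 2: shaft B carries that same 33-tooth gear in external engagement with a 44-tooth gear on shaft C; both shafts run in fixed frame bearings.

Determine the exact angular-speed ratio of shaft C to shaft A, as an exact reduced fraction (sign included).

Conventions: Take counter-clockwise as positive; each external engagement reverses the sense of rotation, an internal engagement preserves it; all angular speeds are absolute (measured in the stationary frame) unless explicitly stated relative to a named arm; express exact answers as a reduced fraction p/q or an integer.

class = fixed-axis compound train [2 meshes; 2 ratios multiply, 2 sense flips]
mesh 1 [13T→33T]: running ratio 13/33, sense −
mesh 2 [33T→44T]: running ratio 13/44, sense +
ω_out/ω_in = 13/44

13/44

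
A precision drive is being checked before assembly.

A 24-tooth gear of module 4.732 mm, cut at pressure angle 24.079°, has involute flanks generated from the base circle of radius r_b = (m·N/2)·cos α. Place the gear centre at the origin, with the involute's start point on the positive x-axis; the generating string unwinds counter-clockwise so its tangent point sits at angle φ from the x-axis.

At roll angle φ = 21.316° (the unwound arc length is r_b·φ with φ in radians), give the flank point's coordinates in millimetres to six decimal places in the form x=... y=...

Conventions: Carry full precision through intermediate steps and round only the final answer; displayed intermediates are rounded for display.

recognized (one wheel, involute flank): single-mesh tooth geometry, m = 4.732, N = 24
pitch radius r_p = m·N/2 = 4.732·24/2 = 56.784000
base radius r_b = r_p·cos α = 56.784000·cos 24.079° = 51.842871
roll angle φ = 21.316° = 0.37203438 rad
x = r_b·(cos φ + φ·sin φ) = 55.307452
y = r_b·(sin φ − φ·cos φ) = 0.877595

x=55.307452 y=0.877595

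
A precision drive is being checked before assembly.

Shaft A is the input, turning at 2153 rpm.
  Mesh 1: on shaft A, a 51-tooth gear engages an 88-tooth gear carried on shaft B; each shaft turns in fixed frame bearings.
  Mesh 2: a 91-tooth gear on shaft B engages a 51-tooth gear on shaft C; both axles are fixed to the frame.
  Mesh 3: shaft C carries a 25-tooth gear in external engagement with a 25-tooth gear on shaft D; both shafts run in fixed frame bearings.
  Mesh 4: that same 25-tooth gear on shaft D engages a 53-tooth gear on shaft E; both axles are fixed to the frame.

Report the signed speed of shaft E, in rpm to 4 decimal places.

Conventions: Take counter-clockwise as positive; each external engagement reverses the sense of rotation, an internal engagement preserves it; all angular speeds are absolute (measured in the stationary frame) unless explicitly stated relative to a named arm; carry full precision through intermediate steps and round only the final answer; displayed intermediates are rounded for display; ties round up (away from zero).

+1050.1876 rpm

topology: fixed-axis compound train — 4 meshes, A→E
mesh 1 [51T→88T]: ω = 2153.0000×51/88 = 1247.7614 rpm, sense flips to −
mesh 2 [91T→51T]: ω = 1247.7614×91/51 = 2226.3977 rpm, sense flips to +
mesh 3 [25T→25T]: ω = 2226.3977×25/25 = 2226.3977 rpm, sense flips to −
mesh 4 [25T→53T]: ω = 2226.3977×25/53 = 1050.1876 rpm, sense flips to +
signed output speed = +1050.1876 rpm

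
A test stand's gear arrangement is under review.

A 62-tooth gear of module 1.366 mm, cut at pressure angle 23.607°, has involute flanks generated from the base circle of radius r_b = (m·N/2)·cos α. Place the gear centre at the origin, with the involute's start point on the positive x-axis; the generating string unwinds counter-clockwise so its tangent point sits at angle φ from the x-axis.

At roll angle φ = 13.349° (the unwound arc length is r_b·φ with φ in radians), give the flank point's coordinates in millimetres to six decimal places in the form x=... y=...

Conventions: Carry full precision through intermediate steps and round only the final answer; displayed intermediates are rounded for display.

single-mesh involute tooth geometry (62T wheel at module 1.366)
pitch radius r_p = m·N/2 = 1.366·62/2 = 42.346000
base radius r_b = r_p·cos α = 42.346000·cos 23.607° = 38.802225
roll angle φ = 13.349° = 0.23298400 rad
x = r_b·(cos φ + φ·sin φ) = 39.841099
y = r_b·(sin φ − φ·cos φ) = 0.162688

x=39.841099 y=0.162688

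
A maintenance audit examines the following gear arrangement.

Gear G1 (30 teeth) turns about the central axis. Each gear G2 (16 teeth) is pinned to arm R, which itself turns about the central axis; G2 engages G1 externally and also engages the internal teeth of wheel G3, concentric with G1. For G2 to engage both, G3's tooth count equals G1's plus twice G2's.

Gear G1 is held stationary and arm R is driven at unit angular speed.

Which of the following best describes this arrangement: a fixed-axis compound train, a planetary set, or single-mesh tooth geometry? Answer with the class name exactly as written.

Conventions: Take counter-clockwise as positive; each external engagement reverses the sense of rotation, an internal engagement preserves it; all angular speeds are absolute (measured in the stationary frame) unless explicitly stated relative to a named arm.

recognized (axles ride arm R): planetary set, 30/16/62 teeth
classification: planetary set

planetary set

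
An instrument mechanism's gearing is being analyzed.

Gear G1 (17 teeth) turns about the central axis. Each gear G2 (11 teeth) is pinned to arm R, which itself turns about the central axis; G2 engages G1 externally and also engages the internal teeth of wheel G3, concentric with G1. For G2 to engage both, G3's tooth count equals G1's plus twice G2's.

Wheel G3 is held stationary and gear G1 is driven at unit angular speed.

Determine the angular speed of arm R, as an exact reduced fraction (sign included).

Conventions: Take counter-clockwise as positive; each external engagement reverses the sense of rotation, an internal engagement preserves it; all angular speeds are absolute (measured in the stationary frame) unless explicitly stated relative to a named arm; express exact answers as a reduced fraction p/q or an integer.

recognized (axles ride arm R): planetary set, 17/11/39 teeth
ring teeth: 17 + 2·11 = 39
17(ω_sun−ω_arm) = −39(ω_ring−ω_arm),  ω_ring = 0, ω_sun = 1
17(1−ω_arm) = −39(0−ω_arm)  ⇒  56·ω_arm = 17  ⇒  ω_arm = 17/56
exact speed ratio = 17/56

17/56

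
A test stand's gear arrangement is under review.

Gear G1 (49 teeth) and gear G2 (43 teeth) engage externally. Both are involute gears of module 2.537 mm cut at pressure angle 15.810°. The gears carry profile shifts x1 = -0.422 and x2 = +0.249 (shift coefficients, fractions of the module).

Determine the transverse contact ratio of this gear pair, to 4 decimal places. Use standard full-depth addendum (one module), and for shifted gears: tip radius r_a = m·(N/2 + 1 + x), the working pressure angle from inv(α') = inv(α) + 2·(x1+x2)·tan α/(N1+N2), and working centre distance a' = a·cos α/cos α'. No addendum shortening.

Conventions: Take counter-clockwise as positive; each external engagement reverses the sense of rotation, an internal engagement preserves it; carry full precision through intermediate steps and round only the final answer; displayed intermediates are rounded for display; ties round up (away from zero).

class = single-mesh tooth geometry [involute pair 49T × 43T, m = 2.537]
base radii: r_b1 = 59.805148, r_b2 = 52.482069
tip radii: r_a1 = 63.622886, r_a2 = 57.714213
inv(α') = inv(15.810°) + 2·(-0.422+0.249)·tan α/(49+43) = 0.00615851  ⇒  α' = 15.00695°
a' = a·cos α / cos α' = 116.7020·cos 15.810°/cos 15.00695° = 116.252058
action lengths: √(r_a1²−r_b1²) = 21.707508, √(r_a2²−r_b2²) = 24.011723
base pitch p_b = π·m·cos α = 7.668711
CR = (21.707508 + 24.011723 − 116.252058·sin 15.00695°)/7.668711 = 2.036506
contact ratio ≈ 2.0365

2.0365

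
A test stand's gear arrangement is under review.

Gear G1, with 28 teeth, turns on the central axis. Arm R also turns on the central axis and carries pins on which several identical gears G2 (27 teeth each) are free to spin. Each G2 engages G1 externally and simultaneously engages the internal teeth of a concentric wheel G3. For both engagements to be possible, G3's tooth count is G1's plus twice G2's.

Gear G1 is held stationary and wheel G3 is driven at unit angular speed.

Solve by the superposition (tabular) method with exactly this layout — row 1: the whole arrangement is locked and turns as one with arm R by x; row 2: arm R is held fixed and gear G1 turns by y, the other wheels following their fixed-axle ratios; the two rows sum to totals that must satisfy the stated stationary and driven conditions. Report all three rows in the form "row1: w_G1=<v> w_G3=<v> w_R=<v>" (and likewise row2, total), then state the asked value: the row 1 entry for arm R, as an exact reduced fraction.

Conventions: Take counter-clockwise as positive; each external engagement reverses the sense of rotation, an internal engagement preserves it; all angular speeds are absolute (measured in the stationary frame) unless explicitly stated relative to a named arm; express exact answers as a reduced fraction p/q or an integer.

topology: planetary set — G1 28T / G2 27T / G3 82T, arm = carrier (Willis)
superposition row 1 [locked train]: every member turns x
superposition row 2 [arm held]: sun y, ring −(28/82)·y, arm 0
boundary: total ω_sun = x + y = 0 and total ω_ring = x − (28/82)·y = 1  ⇒  y = -41/55, x = 41/55
row 2 ring = −(28/82)·(-41/55) = 14/55
totals (row 1 + row 2): sun 41/55 + (-41/55) = 0, ring 41/55 + 14/55 = 1, arm 41/55 + 0 = 41/55
asked cell (row1, arm) = 41/55

row1: w_G1=41/55 w_G3=41/55 w_R=41/55
row2: w_G1=-41/55 w_G3=14/55 w_R=0
total: w_G1=0 w_G3=1 w_R=41/55
asked value: 41/55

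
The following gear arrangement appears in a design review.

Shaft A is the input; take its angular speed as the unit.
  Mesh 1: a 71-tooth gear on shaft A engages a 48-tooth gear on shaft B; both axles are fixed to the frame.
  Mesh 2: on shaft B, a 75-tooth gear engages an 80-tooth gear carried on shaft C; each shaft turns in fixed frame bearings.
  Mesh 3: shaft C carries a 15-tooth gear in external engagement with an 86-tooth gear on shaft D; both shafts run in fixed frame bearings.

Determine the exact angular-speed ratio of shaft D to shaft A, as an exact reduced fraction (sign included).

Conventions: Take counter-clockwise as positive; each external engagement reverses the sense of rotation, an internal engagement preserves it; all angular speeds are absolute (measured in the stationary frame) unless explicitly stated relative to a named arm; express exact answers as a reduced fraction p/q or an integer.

-5325/22016

class = fixed-axis compound train [3 meshes; 3 ratios multiply, 3 sense flips]
mesh 1 [71T→48T]: running ratio 71/48, sense −
mesh 2 [75T→80T]: running ratio 355/256, sense +
mesh 3 [15T→86T]: running ratio 5325/22016, sense −
ω_out/ω_in = -5325/22016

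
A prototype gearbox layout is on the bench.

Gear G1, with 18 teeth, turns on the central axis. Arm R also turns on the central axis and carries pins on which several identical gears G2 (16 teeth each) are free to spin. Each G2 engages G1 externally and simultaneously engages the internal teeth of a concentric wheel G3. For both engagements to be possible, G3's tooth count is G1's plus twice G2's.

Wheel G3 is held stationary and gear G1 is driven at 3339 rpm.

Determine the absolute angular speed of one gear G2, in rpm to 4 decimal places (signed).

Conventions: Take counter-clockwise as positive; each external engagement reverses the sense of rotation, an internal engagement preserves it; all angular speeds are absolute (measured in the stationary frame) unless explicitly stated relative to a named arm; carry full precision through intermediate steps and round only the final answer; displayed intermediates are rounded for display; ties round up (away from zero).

-1878.1875 rpm

planetary set (18T centre, 16T on arm, 50T internal) — Willis relation
normalise by the input: solve with ω_sun = 1, then scale by 3339 rpm
ring teeth: 18 + 2·16 = 50
18(ω_sun−ω_arm) = −50(ω_ring−ω_arm),  ω_ring = 0, ω_sun = 1
18(1−ω_arm) = −50(0−ω_arm)  ⇒  68·ω_arm = 18  ⇒  ω_arm = 9/34
sun–planet mesh: 18·(1−9/34) = −16·(ω_p−ω_arm)  ⇒  ω_p−ω_arm = -225/272
ω_p = 9/34 − 225/272 = -9/16
scale: ω_p = -9/16 × 3339 rpm = -1878.1875 rpm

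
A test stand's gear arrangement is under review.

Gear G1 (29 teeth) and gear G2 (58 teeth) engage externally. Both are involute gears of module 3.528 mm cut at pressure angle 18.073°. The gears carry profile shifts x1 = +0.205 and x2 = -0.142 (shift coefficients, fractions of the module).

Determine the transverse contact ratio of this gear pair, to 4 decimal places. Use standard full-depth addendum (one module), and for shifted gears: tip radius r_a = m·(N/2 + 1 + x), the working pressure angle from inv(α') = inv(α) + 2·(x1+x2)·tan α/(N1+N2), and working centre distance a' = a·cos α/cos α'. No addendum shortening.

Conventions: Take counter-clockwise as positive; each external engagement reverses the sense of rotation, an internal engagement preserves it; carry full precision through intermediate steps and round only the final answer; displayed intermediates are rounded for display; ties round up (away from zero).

1.7729

single-mesh involute tooth geometry (29T engaging 58T at module 3.528)
base radii: r_b1 = 48.632067, r_b2 = 97.264134
tip radii: r_a1 = 55.407240, r_a2 = 105.339024
inv(α') = inv(18.073°) + 2·(+0.205-0.142)·tan α/(29+58) = 0.01136814  ⇒  α' = 18.32355°
a' = a·cos α / cos α' = 153.4680·cos 18.073°/cos 18.32355° = 153.688781
action lengths: √(r_a1²−r_b1²) = 26.549658, √(r_a2²−r_b2²) = 40.447476
base pitch p_b = π·m·cos α = 10.536700
CR = (26.549658 + 40.447476 − 153.688781·sin 18.32355°)/10.536700 = 1.772856
contact ratio ≈ 1.7729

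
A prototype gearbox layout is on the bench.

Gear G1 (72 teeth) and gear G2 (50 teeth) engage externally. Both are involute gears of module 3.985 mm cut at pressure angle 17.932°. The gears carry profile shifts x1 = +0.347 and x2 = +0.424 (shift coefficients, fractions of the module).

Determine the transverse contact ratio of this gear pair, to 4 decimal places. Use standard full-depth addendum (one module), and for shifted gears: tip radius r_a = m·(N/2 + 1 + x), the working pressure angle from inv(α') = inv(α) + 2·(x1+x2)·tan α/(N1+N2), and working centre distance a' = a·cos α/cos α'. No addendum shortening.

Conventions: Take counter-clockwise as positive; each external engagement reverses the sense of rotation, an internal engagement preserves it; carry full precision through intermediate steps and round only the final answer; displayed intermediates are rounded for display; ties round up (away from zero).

single-mesh involute tooth geometry (72T engaging 50T at module 3.985)
base radii: r_b1 = 136.491086, r_b2 = 94.785476
tip radii: r_a1 = 148.827795, r_a2 = 105.299640
inv(α') = inv(17.932°) + 2·(+0.347+0.424)·tan α/(72+50) = 0.01472583  ⇒  α' = 19.92245°
a' = a·cos α / cos α' = 243.0850·cos 17.932°/cos 19.92245° = 245.998414
action lengths: √(r_a1²−r_b1²) = 59.328713, √(r_a2²−r_b2²) = 45.866412
base pitch p_b = π·m·cos α = 11.911094
CR = (59.328713 + 45.866412 − 245.998414·sin 19.92245°)/11.911094 = 1.794266
contact ratio ≈ 1.7943

1.7943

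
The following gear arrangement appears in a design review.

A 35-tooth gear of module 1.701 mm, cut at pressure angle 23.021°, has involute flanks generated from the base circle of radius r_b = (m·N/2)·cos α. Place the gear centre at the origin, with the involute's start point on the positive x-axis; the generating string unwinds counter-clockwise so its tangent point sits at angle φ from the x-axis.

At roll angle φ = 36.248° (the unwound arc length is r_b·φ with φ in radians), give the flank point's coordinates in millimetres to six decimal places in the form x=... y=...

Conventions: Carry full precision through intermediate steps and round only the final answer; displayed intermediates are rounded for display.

x=32.343029 y=2.221166

recognized (one wheel, involute flank): single-mesh tooth geometry, m = 1.701, N = 35
pitch radius r_p = m·N/2 = 1.701·35/2 = 29.767500
base radius r_b = r_p·cos α = 29.767500·cos 23.021° = 27.396863
roll angle φ = 36.248° = 0.63264695 rad
x = r_b·(cos φ + φ·sin φ) = 32.343029
y = r_b·(sin φ − φ·cos φ) = 2.221166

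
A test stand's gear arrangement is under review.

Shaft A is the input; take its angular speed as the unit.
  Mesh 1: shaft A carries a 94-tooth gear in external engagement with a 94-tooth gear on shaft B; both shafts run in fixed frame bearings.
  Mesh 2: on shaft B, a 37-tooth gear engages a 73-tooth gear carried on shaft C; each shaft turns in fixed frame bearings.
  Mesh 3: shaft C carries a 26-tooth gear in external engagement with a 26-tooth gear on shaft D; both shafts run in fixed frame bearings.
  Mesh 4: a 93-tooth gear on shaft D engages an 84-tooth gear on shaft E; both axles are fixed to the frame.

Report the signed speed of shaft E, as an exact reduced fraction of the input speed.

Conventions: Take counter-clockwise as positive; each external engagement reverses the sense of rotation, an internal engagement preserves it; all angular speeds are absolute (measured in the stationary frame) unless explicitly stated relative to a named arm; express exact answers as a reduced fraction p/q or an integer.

1147/2044

4-mesh fixed-axis compound train (all bearings frame-fixed)
mesh 1 [94T→94T]: |ω|/ω_in = 1×94/94 = 1, sense flips to −
mesh 2 [37T→73T]: |ω|/ω_in = 1×37/73 = 37/73, sense flips to +
mesh 3 [26T→26T]: |ω|/ω_in = (37/73)×26/26 = 37/73, sense flips to −
mesh 4 [93T→84T]: |ω|/ω_in = (37/73)×93/84 = 1147/2044, sense flips to +
signed output speed (× input speed) = 1147/2044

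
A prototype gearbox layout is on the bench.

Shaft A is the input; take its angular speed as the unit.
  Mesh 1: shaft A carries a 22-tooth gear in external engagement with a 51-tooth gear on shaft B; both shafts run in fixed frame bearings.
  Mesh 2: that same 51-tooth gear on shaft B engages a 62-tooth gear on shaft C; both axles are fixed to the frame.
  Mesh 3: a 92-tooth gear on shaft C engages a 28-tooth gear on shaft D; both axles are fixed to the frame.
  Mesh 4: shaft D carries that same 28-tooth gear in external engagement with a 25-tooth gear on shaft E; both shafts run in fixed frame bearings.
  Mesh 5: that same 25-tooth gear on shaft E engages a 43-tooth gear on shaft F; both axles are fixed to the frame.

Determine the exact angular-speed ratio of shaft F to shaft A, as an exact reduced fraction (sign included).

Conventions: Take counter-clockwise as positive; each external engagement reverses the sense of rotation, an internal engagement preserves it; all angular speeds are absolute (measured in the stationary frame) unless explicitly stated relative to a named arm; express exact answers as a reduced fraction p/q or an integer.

class = fixed-axis compound train [5 meshes; 5 ratios multiply, 5 sense flips]
mesh 1 [22T→51T]: running ratio 22/51, sense −
mesh 2 [51T→62T]: running ratio 11/31, sense +
mesh 3 [92T→28T]: running ratio 253/217, sense −
mesh 4 [28T→25T]: running ratio 1012/775, sense +
mesh 5 [25T→43T]: running ratio 1012/1333, sense −
ω_out/ω_in = -1012/1333

-1012/1333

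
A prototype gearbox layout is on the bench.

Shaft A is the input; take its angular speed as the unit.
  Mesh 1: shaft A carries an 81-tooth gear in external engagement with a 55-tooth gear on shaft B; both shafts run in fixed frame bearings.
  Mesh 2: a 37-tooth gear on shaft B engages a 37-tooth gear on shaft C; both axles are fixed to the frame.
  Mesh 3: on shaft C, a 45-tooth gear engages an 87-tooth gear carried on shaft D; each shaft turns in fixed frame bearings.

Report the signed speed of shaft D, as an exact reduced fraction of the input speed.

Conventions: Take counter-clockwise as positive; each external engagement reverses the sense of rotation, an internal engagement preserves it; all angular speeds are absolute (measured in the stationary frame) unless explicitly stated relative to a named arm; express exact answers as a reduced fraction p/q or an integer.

3-mesh fixed-axis compound train (all bearings frame-fixed)
mesh 1 [81T→55T]: |ω|/ω_in = 1×81/55 = 81/55, sense flips to −
mesh 2 [37T→37T]: |ω|/ω_in = (81/55)×37/37 = 81/55, sense flips to +
mesh 3 [45T→87T]: |ω|/ω_in = (81/55)×45/87 = 243/319, sense flips to −
signed output speed (× input speed) = -243/319

-243/319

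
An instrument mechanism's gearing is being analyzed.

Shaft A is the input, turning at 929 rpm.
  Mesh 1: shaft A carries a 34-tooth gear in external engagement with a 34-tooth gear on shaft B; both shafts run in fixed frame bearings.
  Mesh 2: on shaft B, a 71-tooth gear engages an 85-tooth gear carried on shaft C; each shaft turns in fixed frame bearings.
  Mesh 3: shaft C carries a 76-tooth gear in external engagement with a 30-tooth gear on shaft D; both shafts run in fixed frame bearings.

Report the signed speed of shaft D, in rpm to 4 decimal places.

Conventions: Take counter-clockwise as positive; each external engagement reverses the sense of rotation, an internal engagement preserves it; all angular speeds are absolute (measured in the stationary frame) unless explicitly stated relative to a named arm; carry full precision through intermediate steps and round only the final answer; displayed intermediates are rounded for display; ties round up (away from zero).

recognized (4 fixed axles, 3 meshes): fixed-axis compound train
mesh 1 [34T→34T]: ω = 929.0000×34/34 = 929.0000 rpm, sense flips to −
mesh 2 [71T→85T]: ω = 929.0000×71/85 = 775.9882 rpm, sense flips to +
mesh 3 [76T→30T]: ω = 775.9882×76/30 = 1965.8369 rpm, sense flips to −
signed output speed = -1965.8369 rpm

-1965.8369 rpm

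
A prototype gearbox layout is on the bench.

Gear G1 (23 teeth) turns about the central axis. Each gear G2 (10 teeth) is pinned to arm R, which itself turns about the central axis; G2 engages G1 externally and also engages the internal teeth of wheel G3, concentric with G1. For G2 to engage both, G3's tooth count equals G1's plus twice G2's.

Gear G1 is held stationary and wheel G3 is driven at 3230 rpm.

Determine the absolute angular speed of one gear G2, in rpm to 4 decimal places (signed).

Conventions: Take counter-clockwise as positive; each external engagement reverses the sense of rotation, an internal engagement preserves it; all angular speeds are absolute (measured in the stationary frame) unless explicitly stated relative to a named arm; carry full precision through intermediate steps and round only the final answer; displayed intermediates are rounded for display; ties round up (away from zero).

+6944.5000 rpm

planetary set (23T centre, 10T on arm, 43T internal) — Willis relation
normalise by the input: solve with ω_ring = 1, then scale by 3230 rpm
ring teeth: 23 + 2·10 = 43
23(ω_sun−ω_arm) = −43(ω_ring−ω_arm),  ω_sun = 0, ω_ring = 1
23(0−ω_arm) = −43(1−ω_arm)  ⇒  66·ω_arm = 43  ⇒  ω_arm = 43/66
sun–planet mesh: 23·(0−43/66) = −10·(ω_p−ω_arm)  ⇒  ω_p−ω_arm = 989/660
ω_p = 43/66 + 989/660 = 43/20
scale: ω_p = 43/20 × 3230 rpm = +6944.5000 rpm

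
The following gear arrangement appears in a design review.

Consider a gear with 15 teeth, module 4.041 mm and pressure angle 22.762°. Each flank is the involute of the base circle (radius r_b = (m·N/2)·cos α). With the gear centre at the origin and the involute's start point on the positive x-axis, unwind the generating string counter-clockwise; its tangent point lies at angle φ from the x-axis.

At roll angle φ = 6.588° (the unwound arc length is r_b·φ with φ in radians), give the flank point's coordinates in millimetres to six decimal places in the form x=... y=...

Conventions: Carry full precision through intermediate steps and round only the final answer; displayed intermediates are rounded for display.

x=28.131284 y=0.014143

single-mesh involute tooth geometry (15T wheel at module 4.041)
pitch radius r_p = m·N/2 = 4.041·15/2 = 30.307500
base radius r_b = r_p·cos α = 30.307500·cos 22.762° = 27.947151
roll angle φ = 6.588° = 0.11498229 rad
x = r_b·(cos φ + φ·sin φ) = 28.131284
y = r_b·(sin φ − φ·cos φ) = 0.014143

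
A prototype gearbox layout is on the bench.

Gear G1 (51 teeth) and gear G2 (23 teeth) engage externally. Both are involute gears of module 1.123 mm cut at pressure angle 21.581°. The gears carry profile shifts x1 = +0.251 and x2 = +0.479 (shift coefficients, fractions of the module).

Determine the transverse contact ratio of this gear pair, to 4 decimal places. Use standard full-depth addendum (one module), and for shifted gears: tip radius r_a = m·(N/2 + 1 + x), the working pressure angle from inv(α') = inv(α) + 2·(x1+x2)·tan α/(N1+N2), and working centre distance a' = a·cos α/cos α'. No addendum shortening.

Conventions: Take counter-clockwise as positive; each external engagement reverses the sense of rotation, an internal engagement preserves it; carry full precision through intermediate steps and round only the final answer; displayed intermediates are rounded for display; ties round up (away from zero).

single-mesh involute tooth geometry (51T engaging 23T at module 1.123)
base radii: r_b1 = 26.629039, r_b2 = 12.009174
tip radii: r_a1 = 30.041373, r_a2 = 14.575417
inv(α') = inv(21.581°) + 2·(+0.251+0.479)·tan α/(51+23) = 0.02668894  ⇒  α' = 24.09762°
a' = a·cos α / cos α' = 41.5510·cos 21.581°/cos 24.09762° = 42.326958
action lengths: √(r_a1²−r_b1²) = 13.906056, √(r_a2²−r_b2²) = 8.259692
base pitch p_b = π·m·cos α = 3.280690
CR = (13.906056 + 8.259692 − 42.326958·sin 24.09762°)/3.280690 = 1.488702
contact ratio ≈ 1.4887

1.4887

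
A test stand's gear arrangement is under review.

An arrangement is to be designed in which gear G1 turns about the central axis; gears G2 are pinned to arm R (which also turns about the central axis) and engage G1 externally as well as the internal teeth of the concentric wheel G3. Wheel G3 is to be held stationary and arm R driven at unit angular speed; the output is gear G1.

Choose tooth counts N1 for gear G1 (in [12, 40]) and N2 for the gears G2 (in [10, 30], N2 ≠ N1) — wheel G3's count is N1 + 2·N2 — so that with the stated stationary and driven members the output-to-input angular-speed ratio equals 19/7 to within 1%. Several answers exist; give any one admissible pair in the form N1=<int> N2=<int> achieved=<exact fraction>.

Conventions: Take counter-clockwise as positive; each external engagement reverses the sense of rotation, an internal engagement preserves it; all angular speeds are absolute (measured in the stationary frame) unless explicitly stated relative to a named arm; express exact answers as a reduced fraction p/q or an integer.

topology: planetary set — design target 19/7, arm = carrier (Willis)
Willis with ω_ring = 0: ω_sun/ω_arm = (N1+N3)/N1; set equal to 19/7  ⇒  N3/N1 = 19/7 − 1 = 12/7
N3 = N1 + 2·N2  ⇒  N2/N1 = (N3/N1 − 1)/2 = (12/7 − 1)/2 = 5/14
smallest multiple with N1 ≥ 12 and N2 ≥ 10: k = 2  ⇒  N1 = 2·14 = 28, N2 = 2·5 = 10 (N1 ≤ 40, N2 ≤ 30, N2 ≠ N1 ✓), N3 = 28 + 2·10 = 48
check: (N1+N3)/N1 with N1 = 28, N3 = 48 gives 19/7; |achieved − target| = 0 ≤ 19/700 ✓

N1=28 N2=10 achieved=19/7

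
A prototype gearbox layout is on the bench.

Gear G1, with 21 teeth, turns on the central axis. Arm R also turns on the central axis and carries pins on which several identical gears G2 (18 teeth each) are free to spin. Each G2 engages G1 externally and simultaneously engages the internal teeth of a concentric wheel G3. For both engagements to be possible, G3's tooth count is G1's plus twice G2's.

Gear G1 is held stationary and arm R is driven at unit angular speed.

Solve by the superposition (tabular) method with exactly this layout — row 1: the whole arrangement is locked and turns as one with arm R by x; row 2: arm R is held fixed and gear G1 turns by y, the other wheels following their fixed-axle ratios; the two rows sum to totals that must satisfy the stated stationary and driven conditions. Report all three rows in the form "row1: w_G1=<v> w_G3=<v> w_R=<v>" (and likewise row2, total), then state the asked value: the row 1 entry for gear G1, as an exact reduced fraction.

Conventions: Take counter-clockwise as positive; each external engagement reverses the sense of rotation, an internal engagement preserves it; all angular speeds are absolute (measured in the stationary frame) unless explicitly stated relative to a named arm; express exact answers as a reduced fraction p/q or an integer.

row1: w_G1=1 w_G3=1 w_R=1
row2: w_G1=-1 w_G3=7/19 w_R=0
total: w_G1=0 w_G3=26/19 w_R=1
asked value: 1

recognized (axles ride arm R): planetary set, 21/18/57 teeth
row 1: whole set turns with the arm by x
row 2 (arm held, sun turns y): ω_ring = −(21/57)·y, ω_arm = 0
boundary: total ω_sun = x + y = 0 and total ω_arm = x = 1  ⇒  y = -1, x = 1
row 2 ring = −(21/57)·(-1) = 7/19
totals (row 1 + row 2): sun 1 + (-1) = 0, ring 1 + 7/19 = 26/19, arm 1 + 0 = 1
asked cell (row1, sun) = 1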